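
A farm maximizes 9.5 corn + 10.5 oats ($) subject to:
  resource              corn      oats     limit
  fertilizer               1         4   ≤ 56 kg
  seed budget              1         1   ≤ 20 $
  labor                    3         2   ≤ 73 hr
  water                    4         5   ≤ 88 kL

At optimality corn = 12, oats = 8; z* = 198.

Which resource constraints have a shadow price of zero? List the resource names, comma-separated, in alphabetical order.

fertilizer: 44/56 (slack 12)
seed budget: 20/20 (binding)
labor: 52/73 (slack 21)
water: 88/88 (binding)
By complementary slackness, a constraint with positive slack has shadow price 0 → fertilizer, labor.

fertilizer, labor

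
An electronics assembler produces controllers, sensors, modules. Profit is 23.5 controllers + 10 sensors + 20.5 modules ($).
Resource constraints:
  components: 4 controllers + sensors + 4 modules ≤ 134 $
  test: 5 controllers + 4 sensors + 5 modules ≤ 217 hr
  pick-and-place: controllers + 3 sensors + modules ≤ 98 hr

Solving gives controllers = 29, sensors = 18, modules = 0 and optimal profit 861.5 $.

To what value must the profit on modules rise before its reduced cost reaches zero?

23.5

Binding: components and test. Non-binding: pick-and-place (15 unused).
Since pick-and-place is not tight, its dual is 0.
The binding rows give the dual system: 4·y_components + 5·y_test = 23.5 and 1·y_components + 4·y_test = 10.
Solving: y_components = 4, y_test = 1.5.
modules enters the basis when its profit ≥ yᵀa₃ = 4·4 + 1.5·5 = 23.5.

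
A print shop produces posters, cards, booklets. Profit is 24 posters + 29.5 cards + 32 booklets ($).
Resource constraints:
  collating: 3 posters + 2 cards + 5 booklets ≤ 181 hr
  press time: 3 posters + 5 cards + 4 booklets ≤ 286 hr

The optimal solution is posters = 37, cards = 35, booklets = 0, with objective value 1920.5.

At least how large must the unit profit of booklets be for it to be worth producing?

35.5

Both collating and press time are binding at x*.
The binding rows give the dual system: 3·y_collating + 3·y_press time = 24 and 2·y_collating + 5·y_press time = 29.5.
→ y_collating = 3.5 and y_press time = 4.5.
booklets enters the basis when its profit ≥ yᵀa₃ = 3.5·5 + 4.5·4 = 35.5.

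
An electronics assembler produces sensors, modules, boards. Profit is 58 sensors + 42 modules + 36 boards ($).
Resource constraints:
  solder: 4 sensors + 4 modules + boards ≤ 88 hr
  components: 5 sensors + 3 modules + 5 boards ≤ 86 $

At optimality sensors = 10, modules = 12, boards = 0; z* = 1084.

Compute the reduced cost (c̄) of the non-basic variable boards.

-8.5

Check each constraint at x*: solder 88/88 (tight); components 86/86 (tight).
Dual feasibility on the basic columns requires 4·y_solder + 5·y_components = 58, 4·y_solder + 3·y_components = 42.
→ y_solder = 4.5 and y_components = 8.
Reduced cost of boards: c₃ − yᵀa₃ = 36 − (4.5·1 + 8·5) = 36 − 44.5 = -8.5.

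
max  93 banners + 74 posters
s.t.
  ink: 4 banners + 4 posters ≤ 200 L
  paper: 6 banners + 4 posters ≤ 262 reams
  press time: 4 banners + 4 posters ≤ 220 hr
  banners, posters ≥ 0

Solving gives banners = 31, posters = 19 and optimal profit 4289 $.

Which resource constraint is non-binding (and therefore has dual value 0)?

ink: 200/200 (binding)
paper: 262/262 (binding)
press time: 200/220 (slack 20)
By complementary slackness, a constraint with positive slack has shadow price 0 → press time.

press time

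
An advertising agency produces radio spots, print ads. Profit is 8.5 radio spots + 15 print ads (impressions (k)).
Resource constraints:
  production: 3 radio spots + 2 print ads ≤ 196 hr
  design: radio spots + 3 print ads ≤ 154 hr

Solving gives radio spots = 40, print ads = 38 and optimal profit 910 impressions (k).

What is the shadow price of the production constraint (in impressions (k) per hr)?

1.5

Check each constraint at x*: production 196/196 (tight); design 154/154 (tight).
From A_Bᵀ y = c: 3·y_production + 1·y_design = 8.5; 2·y_production + 3·y_design = 15.
Solving: y_production = 1.5, y_design = 4.
Shadow price of production = 1.5.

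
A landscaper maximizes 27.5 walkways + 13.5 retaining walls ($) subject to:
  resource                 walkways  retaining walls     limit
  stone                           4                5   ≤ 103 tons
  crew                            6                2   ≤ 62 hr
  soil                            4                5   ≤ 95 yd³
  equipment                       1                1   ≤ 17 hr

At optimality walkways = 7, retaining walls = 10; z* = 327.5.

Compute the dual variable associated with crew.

3.5

Binding: crew and equipment. Non-binding: stone (25 unused), soil (17 unused).
By complementary slackness, y = 0 for the non-binding constraints.
The binding rows give the dual system: 6·y_crew + 1·y_equipment = 27.5 and 2·y_crew + 1·y_equipment = 13.5.
Solving: y_crew = 3.5, y_equipment = 6.5.
Shadow price of crew = 3.5.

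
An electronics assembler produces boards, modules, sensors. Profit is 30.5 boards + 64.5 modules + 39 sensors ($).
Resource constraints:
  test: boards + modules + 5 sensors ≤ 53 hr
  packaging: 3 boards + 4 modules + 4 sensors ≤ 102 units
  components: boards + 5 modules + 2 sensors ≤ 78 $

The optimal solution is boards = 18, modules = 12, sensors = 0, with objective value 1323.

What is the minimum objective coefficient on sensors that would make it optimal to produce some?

At the optimum: test uses 30 of 53 (slack = 23); packaging uses 102 of 102 (binding); components uses 78 of 78 (binding).
Slack constraints have shadow price 0 (complementary slackness).
Dual feasibility on the basic columns requires 3·y_packaging + 1·y_components = 30.5, 4·y_packaging + 5·y_components = 64.5.
→ y_packaging = 8 and y_components = 6.5.
sensors enters the basis when its profit ≥ yᵀa₃ = 8·4 + 6.5·2 = 45.

45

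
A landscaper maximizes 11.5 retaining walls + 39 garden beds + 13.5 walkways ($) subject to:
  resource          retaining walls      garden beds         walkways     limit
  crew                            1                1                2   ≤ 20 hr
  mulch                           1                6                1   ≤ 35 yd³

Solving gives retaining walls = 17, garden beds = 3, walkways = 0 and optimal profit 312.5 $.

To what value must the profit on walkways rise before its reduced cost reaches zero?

17.5

At the optimum: crew uses 20 of 20 (binding); mulch uses 35 of 35 (binding).
Dual feasibility on the basic columns requires 1·y_crew + 1·y_mulch = 11.5, 1·y_crew + 6·y_mulch = 39.
Solving: y_crew = 6, y_mulch = 5.5.
walkways enters the basis when its profit ≥ yᵀa₃ = 6·2 + 5.5·1 = 17.5.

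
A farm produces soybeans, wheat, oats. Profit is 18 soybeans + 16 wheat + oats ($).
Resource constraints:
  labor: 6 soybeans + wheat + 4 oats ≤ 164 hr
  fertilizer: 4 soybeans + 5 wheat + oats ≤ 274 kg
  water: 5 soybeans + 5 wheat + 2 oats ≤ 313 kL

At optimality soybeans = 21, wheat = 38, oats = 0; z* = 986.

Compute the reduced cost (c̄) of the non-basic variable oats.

Check each constraint at x*: labor 164/164 (tight); fertilizer 274/274 (tight); water 295/313 (slack 18).
Slack constraints have shadow price 0 (complementary slackness).
From A_Bᵀ y = c: 6·y_labor + 4·y_fertilizer = 18; 1·y_labor + 5·y_fertilizer = 16.
Solving: y_labor = 1, y_fertilizer = 3.
Reduced cost of oats: c₃ − yᵀa₃ = 1 − (1·4 + 3·1) = 1 − 7 = -6.

-6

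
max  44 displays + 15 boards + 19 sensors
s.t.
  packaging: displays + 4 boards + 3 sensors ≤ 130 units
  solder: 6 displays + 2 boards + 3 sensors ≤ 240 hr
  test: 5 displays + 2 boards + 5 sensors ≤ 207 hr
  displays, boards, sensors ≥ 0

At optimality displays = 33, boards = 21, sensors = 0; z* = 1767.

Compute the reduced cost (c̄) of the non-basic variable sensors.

Check each constraint at x*: packaging 117/130 (slack 13); solder 240/240 (tight); test 207/207 (tight).
By complementary slackness, y = 0 for the non-binding constraint.
From A_Bᵀ y = c: 6·y_solder + 5·y_test = 44; 2·y_solder + 2·y_test = 15.
Solving: y_solder = 6.5, y_test = 1.
Reduced cost of sensors: c₃ − yᵀa₃ = 19 − (6.5·3 + 1·5) = 19 − 24.5 = -5.5.

-5.5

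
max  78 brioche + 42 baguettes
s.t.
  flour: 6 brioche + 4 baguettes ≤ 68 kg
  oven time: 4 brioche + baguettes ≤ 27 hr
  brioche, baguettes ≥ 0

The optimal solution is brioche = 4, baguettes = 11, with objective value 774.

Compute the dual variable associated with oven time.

6

Both flour and oven time are binding at x*.
Dual feasibility on the basic columns requires 6·y_flour + 4·y_oven time = 78, 4·y_flour + 1·y_oven time = 42.
Solving: y_flour = 9, y_oven time = 6.
Shadow price of oven time = 6.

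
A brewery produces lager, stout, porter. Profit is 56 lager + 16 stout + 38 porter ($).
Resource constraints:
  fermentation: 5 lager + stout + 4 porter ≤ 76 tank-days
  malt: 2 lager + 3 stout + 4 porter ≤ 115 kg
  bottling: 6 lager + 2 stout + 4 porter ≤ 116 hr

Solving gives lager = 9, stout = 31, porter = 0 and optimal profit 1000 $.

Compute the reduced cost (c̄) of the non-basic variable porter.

-2

Check each constraint at x*: fermentation 76/76 (tight); malt 111/115 (slack 4); bottling 116/116 (tight).
Since malt is not tight, its dual is 0.
From A_Bᵀ y = c: 5·y_fermentation + 6·y_bottling = 56; 1·y_fermentation + 2·y_bottling = 16.
Solving: y_fermentation = 4, y_bottling = 6.
Reduced cost of porter: c₃ − yᵀa₃ = 38 − (4·4 + 6·4) = 38 − 40 = -2.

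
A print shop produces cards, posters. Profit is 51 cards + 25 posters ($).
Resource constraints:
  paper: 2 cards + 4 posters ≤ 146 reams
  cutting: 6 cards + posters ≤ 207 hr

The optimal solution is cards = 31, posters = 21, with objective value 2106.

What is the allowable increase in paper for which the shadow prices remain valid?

682

Binding constraints: paper, cutting. The basis is B = [[2,4],[6,1]] with det -22.
Per unit increase in paper, x* moves by d = (-0.0455, 0.2727).
The basis stays optimal until cards reaches 0; allowable increase = 682 reams.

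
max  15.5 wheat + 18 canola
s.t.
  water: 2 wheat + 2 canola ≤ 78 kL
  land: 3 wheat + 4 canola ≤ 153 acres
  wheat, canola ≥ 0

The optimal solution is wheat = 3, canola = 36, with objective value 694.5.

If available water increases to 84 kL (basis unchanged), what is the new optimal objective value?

Check each constraint at x*: water 78/78 (tight); land 153/153 (tight).
From A_Bᵀ y = c: 2·y_water + 3·y_land = 15.5; 2·y_water + 4·y_land = 18.
→ y_water = 4 and y_land = 2.5.
Δz = y_water·Δb = 4 × (6) = 24, so new z* = 694.5 + 24 = 718.5.

718.5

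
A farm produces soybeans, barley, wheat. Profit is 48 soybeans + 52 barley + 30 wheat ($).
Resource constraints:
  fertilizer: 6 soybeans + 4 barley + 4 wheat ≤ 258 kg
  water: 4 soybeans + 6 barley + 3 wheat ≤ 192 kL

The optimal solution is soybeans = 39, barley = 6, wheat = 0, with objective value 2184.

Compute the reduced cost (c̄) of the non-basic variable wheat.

-4

Both fertilizer and water are binding at x*.
Dual feasibility on the basic columns requires 6·y_fertilizer + 4·y_water = 48, 4·y_fertilizer + 6·y_water = 52.
→ y_fertilizer = 4 and y_water = 6.
Reduced cost of wheat: c₃ − yᵀa₃ = 30 − (4·4 + 6·3) = 30 − 34 = -4.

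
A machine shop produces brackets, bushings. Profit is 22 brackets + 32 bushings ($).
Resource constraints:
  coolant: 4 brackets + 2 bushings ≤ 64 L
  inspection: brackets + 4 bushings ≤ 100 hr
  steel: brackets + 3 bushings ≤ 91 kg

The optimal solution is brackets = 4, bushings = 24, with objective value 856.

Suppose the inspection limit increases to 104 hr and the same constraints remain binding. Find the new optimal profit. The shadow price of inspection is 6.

880

Δb = 4, so new z* = 856 + (6)·(4) = 856 + 24 = 880.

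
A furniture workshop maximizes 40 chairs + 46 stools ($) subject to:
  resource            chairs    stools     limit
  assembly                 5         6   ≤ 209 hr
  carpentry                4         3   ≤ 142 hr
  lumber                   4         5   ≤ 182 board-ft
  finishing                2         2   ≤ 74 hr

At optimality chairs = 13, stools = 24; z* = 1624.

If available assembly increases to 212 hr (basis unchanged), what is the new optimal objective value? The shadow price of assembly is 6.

1642

Δb = 3, so new z* = 1624 + (6)·(3) = 1624 + 18 = 1642.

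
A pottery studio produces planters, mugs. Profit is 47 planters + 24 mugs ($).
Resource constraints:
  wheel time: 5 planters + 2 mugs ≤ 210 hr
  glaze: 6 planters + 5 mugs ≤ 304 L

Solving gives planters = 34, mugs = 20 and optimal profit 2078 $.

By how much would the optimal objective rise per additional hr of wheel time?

At the optimum: wheel time uses 210 of 210 (binding); glaze uses 304 of 304 (binding).
From A_Bᵀ y = c: 5·y_wheel time + 6·y_glaze = 47; 2·y_wheel time + 5·y_glaze = 24.
This yields shadow prices y_wheel time = 7, y_glaze = 2.
Shadow price of wheel time = 7.

7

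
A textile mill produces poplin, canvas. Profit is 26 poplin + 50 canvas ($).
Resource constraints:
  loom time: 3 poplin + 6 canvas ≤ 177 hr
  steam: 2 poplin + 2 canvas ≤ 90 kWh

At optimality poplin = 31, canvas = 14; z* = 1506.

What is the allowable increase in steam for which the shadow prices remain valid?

Binding constraints: loom time, steam. The basis is B = [[3,6],[2,2]] with det -6.
Per unit increase in steam, x* moves by d = (1, -0.5).
The basis stays optimal until canvas reaches 0; allowable increase = 28 kWh.

28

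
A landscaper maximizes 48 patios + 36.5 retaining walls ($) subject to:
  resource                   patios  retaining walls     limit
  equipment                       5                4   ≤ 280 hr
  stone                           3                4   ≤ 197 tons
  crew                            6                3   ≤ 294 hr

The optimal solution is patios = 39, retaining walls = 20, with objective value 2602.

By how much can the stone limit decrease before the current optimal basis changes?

Binding constraints: stone, crew. The basis is B = [[3,4],[6,3]] with det -15.
Per unit decrease in stone, x* moves by d = (0.2, -0.4).
The basis stays optimal until retaining walls reaches 0; allowable decrease = 50 tons.

50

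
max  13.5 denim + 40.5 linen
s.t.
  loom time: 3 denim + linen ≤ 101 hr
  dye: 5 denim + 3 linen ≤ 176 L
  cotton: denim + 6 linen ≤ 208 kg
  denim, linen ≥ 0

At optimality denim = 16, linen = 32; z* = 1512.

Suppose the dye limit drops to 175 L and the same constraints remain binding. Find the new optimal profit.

1510.5

Check each constraint at x*: loom time 80/101 (slack 21); dye 176/176 (tight); cotton 208/208 (tight).
By complementary slackness, y = 0 for the non-binding constraint.
From A_Bᵀ y = c: 5·y_dye + 1·y_cotton = 13.5; 3·y_dye + 6·y_cotton = 40.5.
This yields shadow prices y_dye = 1.5, y_cotton = 6.
Δz = y_dye·Δb = 1.5 × (-1) = -1.5, so new z* = 1512 − 1.5 = 1510.5.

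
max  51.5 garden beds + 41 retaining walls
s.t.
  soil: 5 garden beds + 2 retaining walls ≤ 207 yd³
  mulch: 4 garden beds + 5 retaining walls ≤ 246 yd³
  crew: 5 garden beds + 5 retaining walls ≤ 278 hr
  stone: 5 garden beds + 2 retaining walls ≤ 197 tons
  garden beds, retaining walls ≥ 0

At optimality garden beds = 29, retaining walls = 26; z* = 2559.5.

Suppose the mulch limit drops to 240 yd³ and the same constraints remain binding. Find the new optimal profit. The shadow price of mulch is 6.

2523.5

Δb = -6, so new z* = 2559.5 + (6)·(-6) = 2559.5 − 36 = 2523.5.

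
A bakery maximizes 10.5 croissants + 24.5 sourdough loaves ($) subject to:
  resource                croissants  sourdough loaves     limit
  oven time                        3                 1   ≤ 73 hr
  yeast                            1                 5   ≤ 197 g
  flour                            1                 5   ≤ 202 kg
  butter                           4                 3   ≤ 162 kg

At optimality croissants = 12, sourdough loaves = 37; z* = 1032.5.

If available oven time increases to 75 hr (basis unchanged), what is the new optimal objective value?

1036.5

At the optimum: oven time uses 73 of 73 (binding); yeast uses 197 of 197 (binding); flour uses 197 of 202 (slack = 5); butter uses 159 of 162 (slack = 3).
By complementary slackness, y = 0 for the non-binding constraints.
From A_Bᵀ y = c: 3·y_oven time + 1·y_yeast = 10.5; 1·y_oven time + 5·y_yeast = 24.5.
Solving: y_oven time = 2, y_yeast = 4.5.
Δz = y_oven time·Δb = 2 × (2) = 4, so new z* = 1032.5 + 4 = 1036.5.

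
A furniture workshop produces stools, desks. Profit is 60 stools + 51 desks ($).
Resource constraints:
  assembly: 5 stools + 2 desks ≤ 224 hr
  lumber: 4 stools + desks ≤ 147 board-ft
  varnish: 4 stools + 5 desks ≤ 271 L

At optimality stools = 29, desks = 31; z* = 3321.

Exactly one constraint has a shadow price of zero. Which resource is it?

assembly: 207/224 (slack 17)
lumber: 147/147 (binding)
varnish: 271/271 (binding)
By complementary slackness, a constraint with positive slack has shadow price 0 → assembly.

assembly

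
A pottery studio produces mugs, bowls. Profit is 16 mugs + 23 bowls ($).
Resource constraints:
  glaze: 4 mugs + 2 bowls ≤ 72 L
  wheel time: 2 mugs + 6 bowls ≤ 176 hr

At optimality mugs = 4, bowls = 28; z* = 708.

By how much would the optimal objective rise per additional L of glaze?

2.5

Both glaze and wheel time are binding at x*.
From A_Bᵀ y = c: 4·y_glaze + 2·y_wheel time = 16; 2·y_glaze + 6·y_wheel time = 23.
Solving: y_glaze = 2.5, y_wheel time = 3.
Shadow price of glaze = 2.5.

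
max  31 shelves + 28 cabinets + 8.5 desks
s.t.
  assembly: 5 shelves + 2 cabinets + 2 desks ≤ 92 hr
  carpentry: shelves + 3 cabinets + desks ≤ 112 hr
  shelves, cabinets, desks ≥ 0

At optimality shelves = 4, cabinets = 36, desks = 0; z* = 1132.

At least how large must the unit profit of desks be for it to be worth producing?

16

Check each constraint at x*: assembly 92/92 (tight); carpentry 112/112 (tight).
The binding rows give the dual system: 5·y_assembly + 1·y_carpentry = 31 and 2·y_assembly + 3·y_carpentry = 28.
This yields shadow prices y_assembly = 5, y_carpentry = 6.
desks enters the basis when its profit ≥ yᵀa₃ = 5·2 + 6·1 = 16.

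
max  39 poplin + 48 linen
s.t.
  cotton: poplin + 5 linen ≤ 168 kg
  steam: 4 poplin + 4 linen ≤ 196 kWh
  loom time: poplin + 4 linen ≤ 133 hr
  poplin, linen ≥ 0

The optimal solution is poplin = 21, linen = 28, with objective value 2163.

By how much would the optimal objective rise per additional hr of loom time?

3

Binding: steam and loom time. Non-binding: cotton (7 unused).
Slack constraints have shadow price 0 (complementary slackness).
From A_Bᵀ y = c: 4·y_steam + 1·y_loom time = 39; 4·y_steam + 4·y_loom time = 48.
This yields shadow prices y_steam = 9, y_loom time = 3.
Shadow price of loom time = 3.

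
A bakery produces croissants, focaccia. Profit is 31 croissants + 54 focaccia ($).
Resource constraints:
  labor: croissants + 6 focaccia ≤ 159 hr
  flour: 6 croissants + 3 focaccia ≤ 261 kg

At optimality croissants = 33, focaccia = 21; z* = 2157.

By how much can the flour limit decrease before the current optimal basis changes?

Binding constraints: labor, flour. The basis is B = [[1,6],[6,3]] with det -33.
Per unit decrease in flour, x* moves by d = (-0.1818, 0.0303).
The basis stays optimal until croissants reaches 0; allowable decrease = 181.5 kg.

181.5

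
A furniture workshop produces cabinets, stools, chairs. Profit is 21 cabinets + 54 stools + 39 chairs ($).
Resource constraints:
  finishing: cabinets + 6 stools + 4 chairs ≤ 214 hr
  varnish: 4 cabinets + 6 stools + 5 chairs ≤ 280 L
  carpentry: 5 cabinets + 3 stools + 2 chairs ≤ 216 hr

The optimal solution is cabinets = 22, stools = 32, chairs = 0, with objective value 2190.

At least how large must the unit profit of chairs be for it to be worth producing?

40

Binding: finishing and varnish. Non-binding: carpentry (10 unused).
Since carpentry is not tight, its dual is 0.
The binding rows give the dual system: 1·y_finishing + 4·y_varnish = 21 and 6·y_finishing + 6·y_varnish = 54.
This yields shadow prices y_finishing = 5, y_varnish = 4.
chairs enters the basis when its profit ≥ yᵀa₃ = 5·4 + 4·5 = 40.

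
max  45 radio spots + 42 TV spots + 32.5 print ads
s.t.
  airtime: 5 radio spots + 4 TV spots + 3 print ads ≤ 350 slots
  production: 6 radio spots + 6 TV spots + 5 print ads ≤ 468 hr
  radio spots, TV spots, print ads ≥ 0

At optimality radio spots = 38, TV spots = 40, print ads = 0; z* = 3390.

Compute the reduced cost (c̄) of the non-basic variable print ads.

Check each constraint at x*: airtime 350/350 (tight); production 468/468 (tight).
Dual feasibility on the basic columns requires 5·y_airtime + 6·y_production = 45, 4·y_airtime + 6·y_production = 42.
This yields shadow prices y_airtime = 3, y_production = 5.
Reduced cost of print ads: c₃ − yᵀa₃ = 32.5 − (3·3 + 5·5) = 32.5 − 34 = -1.5.

-1.5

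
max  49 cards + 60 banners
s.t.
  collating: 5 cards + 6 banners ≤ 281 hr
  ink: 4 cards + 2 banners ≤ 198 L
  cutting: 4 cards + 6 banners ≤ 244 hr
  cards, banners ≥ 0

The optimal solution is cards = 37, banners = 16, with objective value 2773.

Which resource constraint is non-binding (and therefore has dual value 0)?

collating: 281/281 (binding)
ink: 180/198 (slack 18)
cutting: 244/244 (binding)
By complementary slackness, a constraint with positive slack has shadow price 0 → ink.

ink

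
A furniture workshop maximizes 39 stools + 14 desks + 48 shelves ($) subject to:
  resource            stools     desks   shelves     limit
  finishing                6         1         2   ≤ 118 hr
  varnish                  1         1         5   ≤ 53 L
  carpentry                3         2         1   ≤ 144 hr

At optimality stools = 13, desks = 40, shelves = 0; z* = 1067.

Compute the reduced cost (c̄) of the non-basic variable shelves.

At the optimum: finishing uses 118 of 118 (binding); varnish uses 53 of 53 (binding); carpentry uses 119 of 144 (slack = 25).
Slack constraints have shadow price 0 (complementary slackness).
Dual feasibility on the basic columns requires 6·y_finishing + 1·y_varnish = 39, 1·y_finishing + 1·y_varnish = 14.
This yields shadow prices y_finishing = 5, y_varnish = 9.
Reduced cost of shelves: c₃ − yᵀa₃ = 48 − (5·2 + 9·5) = 48 − 55 = -7.

-7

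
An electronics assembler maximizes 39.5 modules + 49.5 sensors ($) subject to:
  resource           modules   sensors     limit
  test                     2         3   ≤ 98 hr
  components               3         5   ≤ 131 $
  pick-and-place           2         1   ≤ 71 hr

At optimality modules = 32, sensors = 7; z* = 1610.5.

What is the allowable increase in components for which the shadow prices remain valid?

Binding constraints: components, pick-and-place. The basis is B = [[3,5],[2,1]] with det -7.
Per unit increase in components, x* moves by d = (-0.1429, 0.2857).
The basis stays optimal until test becomes binding; allowable increase = 22.75 $.

22.75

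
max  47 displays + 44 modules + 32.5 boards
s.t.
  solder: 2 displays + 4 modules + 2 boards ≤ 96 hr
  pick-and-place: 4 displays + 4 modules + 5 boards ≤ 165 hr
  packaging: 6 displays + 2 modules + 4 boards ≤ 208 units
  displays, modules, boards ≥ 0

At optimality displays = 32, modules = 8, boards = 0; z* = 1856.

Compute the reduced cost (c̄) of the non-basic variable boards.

Check each constraint at x*: solder 96/96 (tight); pick-and-place 160/165 (slack 5); packaging 208/208 (tight).
Slack constraints have shadow price 0 (complementary slackness).
From A_Bᵀ y = c: 2·y_solder + 6·y_packaging = 47; 4·y_solder + 2·y_packaging = 44.
Solving: y_solder = 8.5, y_packaging = 5.
Reduced cost of boards: c₃ − yᵀa₃ = 32.5 − (8.5·2 + 5·4) = 32.5 − 37 = -4.5.

-4.5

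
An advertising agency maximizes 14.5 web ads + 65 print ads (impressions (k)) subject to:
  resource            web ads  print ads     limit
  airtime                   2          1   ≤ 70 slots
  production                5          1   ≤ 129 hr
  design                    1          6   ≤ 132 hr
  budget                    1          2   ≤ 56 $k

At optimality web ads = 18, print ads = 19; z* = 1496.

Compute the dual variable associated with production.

0

At the optimum: airtime uses 55 of 70 (slack = 15); production uses 109 of 129 (slack = 20); design uses 132 of 132 (binding); budget uses 56 of 56 (binding).
By complementary slackness, y = 0 for the non-binding constraints.
From A_Bᵀ y = c: 1·y_design + 1·y_budget = 14.5; 6·y_design + 2·y_budget = 65.
→ y_design = 9 and y_budget = 5.5.
Shadow price of production = 0.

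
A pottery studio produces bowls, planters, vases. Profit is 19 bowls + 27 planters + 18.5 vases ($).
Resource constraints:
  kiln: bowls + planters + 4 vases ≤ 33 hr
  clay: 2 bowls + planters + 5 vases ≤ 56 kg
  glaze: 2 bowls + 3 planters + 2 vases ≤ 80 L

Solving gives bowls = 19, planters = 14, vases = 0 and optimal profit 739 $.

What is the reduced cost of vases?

-9.5

Check each constraint at x*: kiln 33/33 (tight); clay 52/56 (slack 4); glaze 80/80 (tight).
Slack constraints have shadow price 0 (complementary slackness).
The binding rows give the dual system: 1·y_kiln + 2·y_glaze = 19 and 1·y_kiln + 3·y_glaze = 27.
Solving: y_kiln = 3, y_glaze = 8.
Reduced cost of vases: c₃ − yᵀa₃ = 18.5 − (3·4 + 8·2) = 18.5 − 28 = -9.5.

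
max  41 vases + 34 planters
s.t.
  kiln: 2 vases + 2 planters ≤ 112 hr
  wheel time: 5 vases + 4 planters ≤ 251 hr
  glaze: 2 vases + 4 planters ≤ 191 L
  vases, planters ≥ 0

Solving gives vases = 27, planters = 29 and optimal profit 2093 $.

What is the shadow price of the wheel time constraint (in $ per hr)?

Check each constraint at x*: kiln 112/112 (tight); wheel time 251/251 (tight); glaze 170/191 (slack 21).
By complementary slackness, y = 0 for the non-binding constraint.
Dual feasibility on the basic columns requires 2·y_kiln + 5·y_wheel time = 41, 2·y_kiln + 4·y_wheel time = 34.
→ y_kiln = 3 and y_wheel time = 7.
Shadow price of wheel time = 7.

7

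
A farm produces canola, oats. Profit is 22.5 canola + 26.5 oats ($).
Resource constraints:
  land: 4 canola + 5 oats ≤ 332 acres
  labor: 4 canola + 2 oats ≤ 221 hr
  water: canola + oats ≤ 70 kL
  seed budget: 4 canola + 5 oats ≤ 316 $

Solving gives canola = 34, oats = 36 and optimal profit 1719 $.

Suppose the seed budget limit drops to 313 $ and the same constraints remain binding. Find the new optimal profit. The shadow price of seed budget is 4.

1707

Δb = -3, so new z* = 1719 + (4)·(-3) = 1719 − 12 = 1707.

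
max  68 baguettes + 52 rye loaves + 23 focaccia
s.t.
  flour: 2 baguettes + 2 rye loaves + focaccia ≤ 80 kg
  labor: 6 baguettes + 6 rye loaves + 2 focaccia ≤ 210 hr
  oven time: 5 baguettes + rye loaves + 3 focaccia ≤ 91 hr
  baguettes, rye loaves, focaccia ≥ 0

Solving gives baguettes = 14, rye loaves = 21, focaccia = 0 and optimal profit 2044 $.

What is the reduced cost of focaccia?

-5

Binding: labor and oven time. Non-binding: flour (10 unused).
Slack constraints have shadow price 0 (complementary slackness).
From A_Bᵀ y = c: 6·y_labor + 5·y_oven time = 68; 6·y_labor + 1·y_oven time = 52.
This yields shadow prices y_labor = 8, y_oven time = 4.
Reduced cost of focaccia: c₃ − yᵀa₃ = 23 − (8·2 + 4·3) = 23 − 28 = -5.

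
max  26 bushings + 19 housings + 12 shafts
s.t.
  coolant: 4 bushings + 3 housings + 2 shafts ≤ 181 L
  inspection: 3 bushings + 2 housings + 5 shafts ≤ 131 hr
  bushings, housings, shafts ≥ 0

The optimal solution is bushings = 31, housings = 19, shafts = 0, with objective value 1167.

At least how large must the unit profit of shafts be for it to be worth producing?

Check each constraint at x*: coolant 181/181 (tight); inspection 131/131 (tight).
Dual feasibility on the basic columns requires 4·y_coolant + 3·y_inspection = 26, 3·y_coolant + 2·y_inspection = 19.
→ y_coolant = 5 and y_inspection = 2.
shafts enters the basis when its profit ≥ yᵀa₃ = 5·2 + 2·5 = 20.

20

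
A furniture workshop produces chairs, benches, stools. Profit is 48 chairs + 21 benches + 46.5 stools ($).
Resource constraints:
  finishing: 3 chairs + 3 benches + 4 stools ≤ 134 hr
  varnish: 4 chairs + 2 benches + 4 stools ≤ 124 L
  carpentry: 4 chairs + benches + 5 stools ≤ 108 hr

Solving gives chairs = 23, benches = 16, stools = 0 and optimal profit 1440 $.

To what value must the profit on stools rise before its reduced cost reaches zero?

51

At the optimum: finishing uses 117 of 134 (slack = 17); varnish uses 124 of 124 (binding); carpentry uses 108 of 108 (binding).
Since finishing is not tight, its dual is 0.
Dual feasibility on the basic columns requires 4·y_varnish + 4·y_carpentry = 48, 2·y_varnish + 1·y_carpentry = 21.
Solving: y_varnish = 9, y_carpentry = 3.
stools enters the basis when its profit ≥ yᵀa₃ = 9·4 + 3·5 = 51.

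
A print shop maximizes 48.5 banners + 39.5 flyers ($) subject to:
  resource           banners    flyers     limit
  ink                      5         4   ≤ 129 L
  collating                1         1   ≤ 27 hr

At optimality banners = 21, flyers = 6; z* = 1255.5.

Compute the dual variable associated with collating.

3.5

Check each constraint at x*: ink 129/129 (tight); collating 27/27 (tight).
Dual feasibility on the basic columns requires 5·y_ink + 1·y_collating = 48.5, 4·y_ink + 1·y_collating = 39.5.
This yields shadow prices y_ink = 9, y_collating = 3.5.
Shadow price of collating = 3.5.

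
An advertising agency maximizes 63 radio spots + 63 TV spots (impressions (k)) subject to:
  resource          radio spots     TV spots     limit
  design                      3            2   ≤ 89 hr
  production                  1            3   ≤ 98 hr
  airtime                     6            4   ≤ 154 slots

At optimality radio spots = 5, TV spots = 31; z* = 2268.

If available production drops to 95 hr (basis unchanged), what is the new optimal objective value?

2241

At the optimum: design uses 77 of 89 (slack = 12); production uses 98 of 98 (binding); airtime uses 154 of 154 (binding).
By complementary slackness, y = 0 for the non-binding constraint.
The binding rows give the dual system: 1·y_production + 6·y_airtime = 63 and 3·y_production + 4·y_airtime = 63.
This yields shadow prices y_production = 9, y_airtime = 9.
Δz = y_production·Δb = 9 × (-3) = -27, so new z* = 2268 − 27 = 2241.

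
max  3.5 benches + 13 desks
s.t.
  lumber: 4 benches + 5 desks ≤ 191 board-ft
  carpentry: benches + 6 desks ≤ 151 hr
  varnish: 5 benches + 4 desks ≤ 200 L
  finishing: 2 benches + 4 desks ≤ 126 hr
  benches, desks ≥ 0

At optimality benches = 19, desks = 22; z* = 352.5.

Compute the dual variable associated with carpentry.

1.5

Check each constraint at x*: lumber 186/191 (slack 5); carpentry 151/151 (tight); varnish 183/200 (slack 17); finishing 126/126 (tight).
Slack constraints have shadow price 0 (complementary slackness).
The binding rows give the dual system: 1·y_carpentry + 2·y_finishing = 3.5 and 6·y_carpentry + 4·y_finishing = 13.
Solving: y_carpentry = 1.5, y_finishing = 1.
Shadow price of carpentry = 1.5.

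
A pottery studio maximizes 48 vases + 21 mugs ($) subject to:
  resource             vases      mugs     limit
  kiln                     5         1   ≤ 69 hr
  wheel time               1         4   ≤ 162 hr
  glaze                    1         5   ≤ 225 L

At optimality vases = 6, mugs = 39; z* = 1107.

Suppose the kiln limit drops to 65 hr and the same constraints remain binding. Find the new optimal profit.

1071

Binding: kiln and wheel time. Non-binding: glaze (24 unused).
Slack constraints have shadow price 0 (complementary slackness).
Dual feasibility on the basic columns requires 5·y_kiln + 1·y_wheel time = 48, 1·y_kiln + 4·y_wheel time = 21.
This yields shadow prices y_kiln = 9, y_wheel time = 3.
Δz = y_kiln·Δb = 9 × (-4) = -36, so new z* = 1107 − 36 = 1071.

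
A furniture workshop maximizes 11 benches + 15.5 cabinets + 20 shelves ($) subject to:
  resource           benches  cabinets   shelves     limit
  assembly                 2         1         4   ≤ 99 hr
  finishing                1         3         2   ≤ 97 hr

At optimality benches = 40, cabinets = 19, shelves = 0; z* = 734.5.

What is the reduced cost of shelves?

At the optimum: assembly uses 99 of 99 (binding); finishing uses 97 of 97 (binding).
Dual feasibility on the basic columns requires 2·y_assembly + 1·y_finishing = 11, 1·y_assembly + 3·y_finishing = 15.5.
This yields shadow prices y_assembly = 3.5, y_finishing = 4.
Reduced cost of shelves: c₃ − yᵀa₃ = 20 − (3.5·4 + 4·2) = 20 − 22 = -2.

-2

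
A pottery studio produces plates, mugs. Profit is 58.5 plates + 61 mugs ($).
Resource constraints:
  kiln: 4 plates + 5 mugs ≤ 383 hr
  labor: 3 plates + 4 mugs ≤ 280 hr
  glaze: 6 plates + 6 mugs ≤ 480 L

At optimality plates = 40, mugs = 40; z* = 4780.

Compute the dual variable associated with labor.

Check each constraint at x*: kiln 360/383 (slack 23); labor 280/280 (tight); glaze 480/480 (tight).
Slack constraints have shadow price 0 (complementary slackness).
From A_Bᵀ y = c: 3·y_labor + 6·y_glaze = 58.5; 4·y_labor + 6·y_glaze = 61.
→ y_labor = 2.5 and y_glaze = 8.5.
Shadow price of labor = 2.5.

2.5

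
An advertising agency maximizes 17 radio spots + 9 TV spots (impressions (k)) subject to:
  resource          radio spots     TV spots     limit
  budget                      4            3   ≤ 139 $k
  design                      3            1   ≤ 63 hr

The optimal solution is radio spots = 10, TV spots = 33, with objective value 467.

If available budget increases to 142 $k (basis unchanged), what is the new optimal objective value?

Both budget and design are binding at x*.
From A_Bᵀ y = c: 4·y_budget + 3·y_design = 17; 3·y_budget + 1·y_design = 9.
→ y_budget = 2 and y_design = 3.
Δz = y_budget·Δb = 2 × (3) = 6, so new z* = 467 + 6 = 473.

473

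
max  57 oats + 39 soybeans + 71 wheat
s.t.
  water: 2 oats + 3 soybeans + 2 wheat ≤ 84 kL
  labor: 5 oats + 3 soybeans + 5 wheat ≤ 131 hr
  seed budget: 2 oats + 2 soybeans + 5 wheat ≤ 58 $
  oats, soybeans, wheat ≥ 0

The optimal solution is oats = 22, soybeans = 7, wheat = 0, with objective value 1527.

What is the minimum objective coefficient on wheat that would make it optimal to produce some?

At the optimum: water uses 65 of 84 (slack = 19); labor uses 131 of 131 (binding); seed budget uses 58 of 58 (binding).
By complementary slackness, y = 0 for the non-binding constraint.
Dual feasibility on the basic columns requires 5·y_labor + 2·y_seed budget = 57, 3·y_labor + 2·y_seed budget = 39.
This yields shadow prices y_labor = 9, y_seed budget = 6.
wheat enters the basis when its profit ≥ yᵀa₃ = 9·5 + 6·5 = 75.

75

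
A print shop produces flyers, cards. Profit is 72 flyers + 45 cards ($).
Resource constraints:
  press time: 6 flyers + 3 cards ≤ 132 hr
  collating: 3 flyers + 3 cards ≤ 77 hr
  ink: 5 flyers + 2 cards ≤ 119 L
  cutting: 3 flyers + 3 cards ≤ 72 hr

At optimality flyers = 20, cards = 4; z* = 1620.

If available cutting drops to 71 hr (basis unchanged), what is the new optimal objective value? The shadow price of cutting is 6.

Δb = -1, so new z* = 1620 + (6)·(-1) = 1620 − 6 = 1614.

1614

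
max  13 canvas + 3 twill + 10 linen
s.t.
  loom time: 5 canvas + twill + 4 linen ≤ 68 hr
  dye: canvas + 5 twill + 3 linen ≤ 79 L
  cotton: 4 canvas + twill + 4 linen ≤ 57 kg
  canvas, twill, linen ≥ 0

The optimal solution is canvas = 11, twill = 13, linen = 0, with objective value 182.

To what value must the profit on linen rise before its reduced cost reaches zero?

12

At the optimum: loom time uses 68 of 68 (binding); dye uses 76 of 79 (slack = 3); cotton uses 57 of 57 (binding).
Slack constraints have shadow price 0 (complementary slackness).
The binding rows give the dual system: 5·y_loom time + 4·y_cotton = 13 and 1·y_loom time + 1·y_cotton = 3.
→ y_loom time = 1 and y_cotton = 2.
linen enters the basis when its profit ≥ yᵀa₃ = 1·4 + 2·4 = 12.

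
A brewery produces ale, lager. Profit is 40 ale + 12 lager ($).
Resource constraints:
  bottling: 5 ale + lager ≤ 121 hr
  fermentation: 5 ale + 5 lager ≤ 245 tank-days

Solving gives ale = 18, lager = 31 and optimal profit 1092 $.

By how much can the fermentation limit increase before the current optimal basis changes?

360

Binding constraints: bottling, fermentation. The basis is B = [[5,1],[5,5]] with det 20.
Per unit increase in fermentation, x* moves by d = (-0.05, 0.25).
The basis stays optimal until ale reaches 0; allowable increase = 360 tank-days.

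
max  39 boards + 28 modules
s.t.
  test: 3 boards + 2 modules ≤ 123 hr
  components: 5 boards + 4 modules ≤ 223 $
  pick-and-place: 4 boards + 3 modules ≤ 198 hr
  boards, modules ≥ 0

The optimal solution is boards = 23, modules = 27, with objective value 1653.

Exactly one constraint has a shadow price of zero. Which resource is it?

test: 123/123 (binding)
components: 223/223 (binding)
pick-and-place: 173/198 (slack 25)
By complementary slackness, a constraint with positive slack has shadow price 0 → pick-and-place.

pick-and-place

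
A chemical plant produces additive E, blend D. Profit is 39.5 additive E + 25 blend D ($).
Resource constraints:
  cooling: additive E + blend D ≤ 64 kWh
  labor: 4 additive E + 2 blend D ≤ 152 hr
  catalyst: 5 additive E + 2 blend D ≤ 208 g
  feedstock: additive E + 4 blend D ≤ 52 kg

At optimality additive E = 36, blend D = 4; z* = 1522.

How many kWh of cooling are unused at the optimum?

24

cooling used = 1·36 + 1·4 = 40; slack = 64 − 40 = 24.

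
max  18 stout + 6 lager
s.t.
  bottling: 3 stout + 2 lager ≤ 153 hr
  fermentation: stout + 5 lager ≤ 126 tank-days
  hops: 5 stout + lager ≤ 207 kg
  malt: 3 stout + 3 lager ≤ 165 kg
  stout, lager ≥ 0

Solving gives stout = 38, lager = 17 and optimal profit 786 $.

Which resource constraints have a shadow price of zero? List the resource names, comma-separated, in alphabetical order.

bottling, fermentation

bottling: 148/153 (slack 5)
fermentation: 123/126 (slack 3)
hops: 207/207 (binding)
malt: 165/165 (binding)
By complementary slackness, a constraint with positive slack has shadow price 0 → bottling, fermentation.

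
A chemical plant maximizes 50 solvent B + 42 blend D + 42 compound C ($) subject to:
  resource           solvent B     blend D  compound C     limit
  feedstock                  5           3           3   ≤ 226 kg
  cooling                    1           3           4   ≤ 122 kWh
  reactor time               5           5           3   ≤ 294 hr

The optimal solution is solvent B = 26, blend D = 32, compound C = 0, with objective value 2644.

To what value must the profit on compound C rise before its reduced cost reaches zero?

47

Check each constraint at x*: feedstock 226/226 (tight); cooling 122/122 (tight); reactor time 290/294 (slack 4).
Since reactor time is not tight, its dual is 0.
Dual feasibility on the basic columns requires 5·y_feedstock + 1·y_cooling = 50, 3·y_feedstock + 3·y_cooling = 42.
This yields shadow prices y_feedstock = 9, y_cooling = 5.
compound C enters the basis when its profit ≥ yᵀa₃ = 9·3 + 5·4 = 47.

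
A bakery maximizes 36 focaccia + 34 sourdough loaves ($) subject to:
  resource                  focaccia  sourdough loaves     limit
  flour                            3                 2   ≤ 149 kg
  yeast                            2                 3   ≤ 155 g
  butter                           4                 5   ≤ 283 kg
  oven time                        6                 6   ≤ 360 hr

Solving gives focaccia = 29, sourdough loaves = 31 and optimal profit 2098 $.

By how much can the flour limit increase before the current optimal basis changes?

Binding constraints: flour, oven time. The basis is B = [[3,2],[6,6]] with det 6.
Per unit increase in flour, x* moves by d = (1, -1).
The basis stays optimal until sourdough loaves reaches 0; allowable increase = 31 kg.

31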